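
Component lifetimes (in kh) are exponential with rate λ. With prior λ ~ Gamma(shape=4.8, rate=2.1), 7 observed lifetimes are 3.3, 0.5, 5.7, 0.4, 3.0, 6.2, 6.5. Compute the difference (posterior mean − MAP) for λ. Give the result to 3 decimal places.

Σ times = 25.6. Posterior: Gamma(shape = 4.8+7 = 11.8, rate = 2.1+25.6 = 27.7).
Mode = (α−1)/β = 10.8/27.7 = 0.390.
Mean = α/β = 11.8/27.7 = 0.426.
Difference = 0.426 − 0.390 = 0.036.

0.036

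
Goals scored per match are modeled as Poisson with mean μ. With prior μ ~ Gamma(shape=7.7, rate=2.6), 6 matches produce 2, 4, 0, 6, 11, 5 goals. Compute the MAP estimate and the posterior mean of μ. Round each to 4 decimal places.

MAP estimate = 4.0349, posterior mean = 4.1512

Σ counts = 28. Posterior: Gamma(shape = 7.7+28 = 35.7, rate = 2.6+6 = 8.6).
Mode = (α−1)/β = 34.7/8.6 = 4.0349.
Mean = α/β = 35.7/8.6 = 4.1512.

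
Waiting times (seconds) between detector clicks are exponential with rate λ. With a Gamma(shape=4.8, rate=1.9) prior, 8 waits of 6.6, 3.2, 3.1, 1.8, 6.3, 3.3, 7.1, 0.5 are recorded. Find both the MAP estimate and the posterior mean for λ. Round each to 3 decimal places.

Σ times = 31.9. Posterior: Gamma(shape = 4.8+8 = 12.8, rate = 1.9+31.9 = 33.8).
Mode = (α−1)/β = 11.8/33.8 = 0.349.
Mean = α/β = 12.8/33.8 = 0.379.

MAP = 0.349; posterior mean = 0.379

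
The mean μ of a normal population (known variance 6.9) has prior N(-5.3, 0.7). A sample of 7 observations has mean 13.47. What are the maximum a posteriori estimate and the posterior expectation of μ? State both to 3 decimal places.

MAP = 2.494; posterior mean = 2.494

Posterior for μ is Normal. Precision-weighted mean: (1/0.7·-5.3 + 7/6.9·13.47) / (1/0.7 + 7/6.9) = 2.494.
A Normal posterior is symmetric, so mode = mean.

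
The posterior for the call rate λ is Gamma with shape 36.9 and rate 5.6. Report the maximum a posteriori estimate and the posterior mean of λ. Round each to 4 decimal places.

Mode = (α−1)/β = 35.9/5.6 = 6.4107.
Mean = α/β = 36.9/5.6 = 6.5893.

MAP = 6.4107; posterior mean = 6.5893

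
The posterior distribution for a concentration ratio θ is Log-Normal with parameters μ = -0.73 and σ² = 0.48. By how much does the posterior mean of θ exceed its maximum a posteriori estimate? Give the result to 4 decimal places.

0.3144

Mode = exp(μ − σ²) = exp(-1.21) = 0.2982.
Mean = exp(μ + σ²/2) = exp(-0.490) = 0.6126.
Difference = 0.6126 − 0.2982 = 0.3144.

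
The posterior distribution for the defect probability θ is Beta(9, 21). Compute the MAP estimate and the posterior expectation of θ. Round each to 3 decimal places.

Mode = (9−1)/(9+21−2) = 8/28 = 0.286.
Mean = 9/(9+21) = 9/30 = 0.300.

θ_MAP = 0.286, E[θ|data] = 0.300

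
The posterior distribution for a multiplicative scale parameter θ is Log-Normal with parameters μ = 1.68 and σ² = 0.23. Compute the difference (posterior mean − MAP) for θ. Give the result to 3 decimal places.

Mode = exp(μ − σ²) = exp(1.45) = 4.263.
Mean = exp(μ + σ²/2) = exp(1.795) = 6.019.
Difference = 6.019 − 4.263 = 1.756.

1.756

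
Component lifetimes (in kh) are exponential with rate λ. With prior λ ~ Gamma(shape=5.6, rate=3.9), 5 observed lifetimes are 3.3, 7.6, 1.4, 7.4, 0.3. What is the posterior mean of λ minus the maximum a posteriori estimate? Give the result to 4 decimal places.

Σ times = 20.0. Posterior: Gamma(shape = 5.6+5 = 10.6, rate = 3.9+20.0 = 23.9).
Mode = (α−1)/β = 9.6/23.9 = 0.4017.
Mean = α/β = 10.6/23.9 = 0.4435.
Difference = 0.4435 − 0.4017 = 0.0418.

0.0418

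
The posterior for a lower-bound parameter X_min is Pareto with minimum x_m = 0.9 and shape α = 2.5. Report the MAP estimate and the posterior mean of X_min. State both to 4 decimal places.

The Pareto density is strictly decreasing on [x_m, ∞), so the mode is x_m = 0.9000.
Mean = α·x_m/(α−1) = 2.5·0.9/1.5 = 1.5000.

MAP estimate = 0.9000, posterior mean = 1.5000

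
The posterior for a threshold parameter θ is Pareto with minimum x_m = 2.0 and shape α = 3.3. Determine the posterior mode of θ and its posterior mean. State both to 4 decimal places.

MAP = 2.0000; posterior mean = 2.8696

The Pareto density is strictly decreasing on [x_m, ∞), so the mode is x_m = 2.0000.
Mean = α·x_m/(α−1) = 3.3·2.0/2.3 = 2.8696.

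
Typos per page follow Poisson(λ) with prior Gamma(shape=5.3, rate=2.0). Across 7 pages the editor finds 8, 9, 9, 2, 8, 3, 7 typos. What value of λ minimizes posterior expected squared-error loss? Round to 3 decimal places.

5.700

Σ counts = 46. Posterior: Gamma(shape = 5.3+46 = 51.3, rate = 2.0+7 = 9.0).
Mode = (α−1)/β = 50.3/9.0 = 5.589.
Mean = α/β = 51.3/9.0 = 5.700.
Squared-error loss ⇒ the optimal estimator is the posterior mean.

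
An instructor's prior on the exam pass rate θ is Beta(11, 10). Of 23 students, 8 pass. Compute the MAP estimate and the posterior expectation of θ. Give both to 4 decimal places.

Posterior: Beta(11+8, 10+15) = Beta(19, 25).
Mode = (19−1)/(19+25−2) = 18/42 = 0.4286.
Mean = 19/(19+25) = 19/44 = 0.4318.
The posterior is right-skewed, so the mean exceeds the mode.

MAP: 0.4286. Posterior mean: 0.4318.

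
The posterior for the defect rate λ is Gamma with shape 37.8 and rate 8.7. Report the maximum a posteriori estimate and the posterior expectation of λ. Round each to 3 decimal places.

Mode = (α−1)/β = 36.8/8.7 = 4.230.
Mean = α/β = 37.8/8.7 = 4.345.
The mean is pulled above the mode by the posterior's right skew.

λ_MAP = 4.230, E[λ|data] = 4.345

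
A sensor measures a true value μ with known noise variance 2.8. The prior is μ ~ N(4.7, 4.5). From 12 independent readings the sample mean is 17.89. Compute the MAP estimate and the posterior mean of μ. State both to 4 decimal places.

Posterior for μ is Normal. Precision-weighted mean: (1/4.5·4.7 + 12/2.8·17.89) / (1/4.5 + 12/2.8) = 17.2398.
A Normal posterior is symmetric, so mode = mean.

MAP = 17.2398; posterior mean = 17.2398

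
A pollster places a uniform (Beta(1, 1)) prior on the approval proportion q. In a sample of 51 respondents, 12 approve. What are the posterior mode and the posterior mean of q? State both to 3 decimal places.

Posterior: Beta(1+12, 1+39) = Beta(13, 40).
Mode = (13−1)/(13+40−2) = 12/51 = 0.235.
Mean = 13/(13+40) = 13/53 = 0.245.

MAP = 0.235, posterior mean = 0.245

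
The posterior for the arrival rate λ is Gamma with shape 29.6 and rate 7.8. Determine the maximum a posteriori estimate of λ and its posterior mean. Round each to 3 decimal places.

Mode = (α−1)/β = 28.6/7.8 = 3.667.
Mean = α/β = 29.6/7.8 = 3.795.
Mean > mode: the posterior has a right tail.

maximum a posteriori estimate = 3.667, posterior mean = 3.795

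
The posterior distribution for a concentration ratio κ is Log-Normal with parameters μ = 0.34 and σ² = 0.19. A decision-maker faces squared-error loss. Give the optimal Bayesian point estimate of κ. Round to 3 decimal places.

1.545

Mode = exp(μ − σ²) = exp(0.15) = 1.162.
Mean = exp(μ + σ²/2) = exp(0.435) = 1.545.
Squared-error loss ⇒ the optimal estimator is the posterior mean.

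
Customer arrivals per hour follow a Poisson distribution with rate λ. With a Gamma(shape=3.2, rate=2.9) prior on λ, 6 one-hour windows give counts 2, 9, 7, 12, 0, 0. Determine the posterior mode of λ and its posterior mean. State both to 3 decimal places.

MAP: 3.618. Posterior mean: 3.730.

Σ counts = 30. Posterior: Gamma(shape = 3.2+30 = 33.2, rate = 2.9+6 = 8.9).
Mode = (α−1)/β = 32.2/8.9 = 3.618.
Mean = α/β = 33.2/8.9 = 3.730.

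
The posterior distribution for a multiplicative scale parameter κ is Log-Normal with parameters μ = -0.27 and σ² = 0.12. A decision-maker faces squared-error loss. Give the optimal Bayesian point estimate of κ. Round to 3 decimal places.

0.811

Mode = exp(μ − σ²) = exp(-0.39) = 0.677.
Mean = exp(μ + σ²/2) = exp(-0.210) = 0.811.
Squared-error loss ⇒ the optimal estimator is the posterior mean.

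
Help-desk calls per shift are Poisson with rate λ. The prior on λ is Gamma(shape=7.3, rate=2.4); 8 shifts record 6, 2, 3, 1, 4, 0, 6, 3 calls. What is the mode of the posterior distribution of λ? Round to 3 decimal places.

Σ counts = 25. Posterior: Gamma(shape = 7.3+25 = 32.3, rate = 2.4+8 = 10.4).
Mode = (α−1)/β = 31.3/10.4 = 3.010.
Mean = α/β = 32.3/10.4 = 3.106.
This is the posterior mode — the MAP estimate.

3.010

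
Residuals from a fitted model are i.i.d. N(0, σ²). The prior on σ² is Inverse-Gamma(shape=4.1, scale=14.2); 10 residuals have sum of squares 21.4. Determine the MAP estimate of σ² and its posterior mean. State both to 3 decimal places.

MAP = 2.465, posterior mean = 3.074

Posterior: Inverse-Gamma(shape = 4.1+10/2 = 9.1, scale = 14.2+21.4/2 = 24.9).
Mode = β/(α+1) = 24.9/10.1 = 2.465.
Mean = β/(α−1) = 24.9/8.1 = 3.074.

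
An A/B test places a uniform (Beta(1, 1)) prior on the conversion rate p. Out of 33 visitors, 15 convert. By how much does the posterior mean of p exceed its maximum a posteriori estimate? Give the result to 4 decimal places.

0.0026

Posterior: Beta(1+15, 1+18) = Beta(16, 19).
Mode = (16−1)/(16+19−2) = 15/33 = 0.4545.
Mean = 16/(16+19) = 16/35 = 0.4571.
Difference = 0.4571 − 0.4545 = 0.0026.
Right-skewed posterior ⇒ mode < mean.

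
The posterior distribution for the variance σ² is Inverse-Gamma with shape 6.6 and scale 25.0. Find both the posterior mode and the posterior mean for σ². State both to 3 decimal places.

σ²_MAP = 3.289, E[σ²|data] = 4.464

Mode = β/(α+1) = 25.0/7.6 = 3.289.
Mean = β/(α−1) = 25.0/5.6 = 4.464.
Right-skewed posterior ⇒ mode < mean.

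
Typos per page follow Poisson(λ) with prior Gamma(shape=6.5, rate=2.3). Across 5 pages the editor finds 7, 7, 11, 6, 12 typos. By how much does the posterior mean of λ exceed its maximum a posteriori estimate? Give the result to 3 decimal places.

Σ counts = 43. Posterior: Gamma(shape = 6.5+43 = 49.5, rate = 2.3+5 = 7.3).
Mode = (α−1)/β = 48.5/7.3 = 6.644.
Mean = α/β = 49.5/7.3 = 6.781.
Difference = 6.781 − 6.644 = 0.137.

0.137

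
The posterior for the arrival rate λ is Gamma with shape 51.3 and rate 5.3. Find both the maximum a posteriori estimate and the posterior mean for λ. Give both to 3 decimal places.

MAP: 9.491. Posterior mean: 9.679.

Mode = (α−1)/β = 50.3/5.3 = 9.491.
Mean = α/β = 51.3/5.3 = 9.679.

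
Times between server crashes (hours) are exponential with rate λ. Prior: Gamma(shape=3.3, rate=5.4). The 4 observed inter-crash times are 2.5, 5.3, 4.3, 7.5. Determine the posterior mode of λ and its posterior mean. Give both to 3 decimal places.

MAP: 0.252. Posterior mean: 0.292.

Σ times = 19.6. Posterior: Gamma(shape = 3.3+4 = 7.3, rate = 5.4+19.6 = 25.0).
Mode = (α−1)/β = 6.3/25.0 = 0.252.
Mean = α/β = 7.3/25.0 = 0.292.
Right-skewed posterior ⇒ mode < mean.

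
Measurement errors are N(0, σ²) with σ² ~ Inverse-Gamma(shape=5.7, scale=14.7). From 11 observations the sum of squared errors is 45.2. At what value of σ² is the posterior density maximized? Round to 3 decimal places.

Posterior: Inverse-Gamma(shape = 5.7+11/2 = 11.2, scale = 14.7+45.2/2 = 37.3).
Mode = β/(α+1) = 37.3/12.2 = 3.057.
Mean = β/(α−1) = 37.3/10.2 = 3.657.
This is the posterior mode — the MAP estimate.

3.057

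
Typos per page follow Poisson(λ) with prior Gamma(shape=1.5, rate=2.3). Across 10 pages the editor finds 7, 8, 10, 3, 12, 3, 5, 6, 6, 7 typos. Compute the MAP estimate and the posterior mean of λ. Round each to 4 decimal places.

MAP estimate = 5.4878, posterior mean = 5.5691

Σ counts = 67. Posterior: Gamma(shape = 1.5+67 = 68.5, rate = 2.3+10 = 12.3).
Mode = (α−1)/β = 67.5/12.3 = 5.4878.
Mean = α/β = 68.5/12.3 = 5.5691.
Right-skewed posterior ⇒ mode < mean.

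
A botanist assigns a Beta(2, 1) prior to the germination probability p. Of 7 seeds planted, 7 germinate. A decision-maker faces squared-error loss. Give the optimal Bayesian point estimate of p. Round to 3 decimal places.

Posterior: Beta(2+7, 1+0) = Beta(9, 1).
Since β = 1 ≤ 1 and α > 1, the Beta density is monotone increasing on [0,1]; the mode is at 1.
Mean = 9/(9+1) = 0.900.
Squared-error loss ⇒ the optimal estimator is the posterior mean.

0.900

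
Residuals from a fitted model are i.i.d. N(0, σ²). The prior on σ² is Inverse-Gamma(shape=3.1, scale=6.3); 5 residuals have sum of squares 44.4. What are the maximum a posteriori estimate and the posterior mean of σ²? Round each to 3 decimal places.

Posterior: Inverse-Gamma(shape = 3.1+5/2 = 5.6, scale = 6.3+44.4/2 = 28.5).
Mode = β/(α+1) = 28.5/6.6 = 4.318.
Mean = β/(α−1) = 28.5/4.6 = 6.196.

σ²_MAP = 4.318, E[σ²|data] = 6.196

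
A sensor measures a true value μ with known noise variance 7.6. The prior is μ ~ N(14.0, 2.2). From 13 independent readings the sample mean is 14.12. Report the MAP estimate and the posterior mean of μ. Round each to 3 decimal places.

Posterior for μ is Normal. Precision-weighted mean: (1/2.2·14.0 + 13/7.6·14.12) / (1/2.2 + 13/7.6) = 14.095.
A Normal posterior is symmetric, so mode = mean.

μ_MAP = 14.095, E[μ|data] = 14.095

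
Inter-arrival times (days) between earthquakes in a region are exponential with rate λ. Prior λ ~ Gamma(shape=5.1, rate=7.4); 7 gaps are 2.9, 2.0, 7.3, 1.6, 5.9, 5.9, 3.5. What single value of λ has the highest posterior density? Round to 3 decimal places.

Σ times = 29.1. Posterior: Gamma(shape = 5.1+7 = 12.1, rate = 7.4+29.1 = 36.5).
Mode = (α−1)/β = 11.1/36.5 = 0.304.
Mean = α/β = 12.1/36.5 = 0.332.
This is the posterior mode — the MAP estimate.

0.304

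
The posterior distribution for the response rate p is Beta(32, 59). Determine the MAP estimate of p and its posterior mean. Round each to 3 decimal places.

MAP = 0.348; posterior mean = 0.352

Mode = (32−1)/(32+59−2) = 31/89 = 0.348.
Mean = 32/(32+59) = 32/91 = 0.352.
The posterior is right-skewed, so the mean exceeds the mode.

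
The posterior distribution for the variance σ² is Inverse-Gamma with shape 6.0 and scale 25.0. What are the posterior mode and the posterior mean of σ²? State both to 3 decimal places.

Mode = β/(α+1) = 25.0/7.0 = 3.571.
Mean = β/(α−1) = 25.0/5.0 = 5.000.

MAP = 3.571, posterior mean = 5.000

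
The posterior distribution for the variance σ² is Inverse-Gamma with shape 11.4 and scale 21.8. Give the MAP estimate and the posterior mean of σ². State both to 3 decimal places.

Mode = β/(α+1) = 21.8/12.4 = 1.758.
Mean = β/(α−1) = 21.8/10.4 = 2.096.

MAP = 1.758; posterior mean = 2.096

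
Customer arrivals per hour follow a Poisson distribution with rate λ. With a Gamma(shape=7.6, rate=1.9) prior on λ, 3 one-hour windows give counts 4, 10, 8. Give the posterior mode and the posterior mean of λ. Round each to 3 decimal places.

posterior mode = 5.837, posterior mean = 6.041

Σ counts = 22. Posterior: Gamma(shape = 7.6+22 = 29.6, rate = 1.9+3 = 4.9).
Mode = (α−1)/β = 28.6/4.9 = 5.837.
Mean = α/β = 29.6/4.9 = 6.041.
The posterior is right-skewed, so the mean exceeds the mode.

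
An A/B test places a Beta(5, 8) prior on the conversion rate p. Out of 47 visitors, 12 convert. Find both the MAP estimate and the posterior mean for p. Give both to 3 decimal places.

p_MAP = 0.276, E[p|data] = 0.283

Posterior: Beta(5+12, 8+35) = Beta(17, 43).
Mode = (17−1)/(17+43−2) = 16/58 = 0.276.
Mean = 17/(17+43) = 17/60 = 0.283.
Mean > mode: the posterior has a right tail.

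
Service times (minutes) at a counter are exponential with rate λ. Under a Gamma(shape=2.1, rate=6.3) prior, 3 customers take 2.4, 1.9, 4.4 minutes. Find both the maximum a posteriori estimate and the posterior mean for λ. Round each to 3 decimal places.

MAP = 0.273, posterior mean = 0.340

Σ times = 8.7. Posterior: Gamma(shape = 2.1+3 = 5.1, rate = 6.3+8.7 = 15.0).
Mode = (α−1)/β = 4.1/15.0 = 0.273.
Mean = α/β = 5.1/15.0 = 0.340.
The posterior is right-skewed, so the mean exceeds the mode.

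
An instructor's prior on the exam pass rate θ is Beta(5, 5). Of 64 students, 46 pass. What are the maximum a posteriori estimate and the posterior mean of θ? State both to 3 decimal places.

Posterior: Beta(5+46, 5+18) = Beta(51, 23).
Mode = (51−1)/(51+23−2) = 50/72 = 0.694.
Mean = 51/(51+23) = 51/74 = 0.689.

MAP = 0.694; posterior mean = 0.689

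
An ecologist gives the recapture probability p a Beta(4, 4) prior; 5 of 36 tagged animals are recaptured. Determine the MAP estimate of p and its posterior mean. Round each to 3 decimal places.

Posterior: Beta(4+5, 4+31) = Beta(9, 35).
Mode = (9−1)/(9+35−2) = 8/42 = 0.190.
Mean = 9/(9+35) = 9/44 = 0.205.

p_MAP = 0.190, E[p|data] = 0.205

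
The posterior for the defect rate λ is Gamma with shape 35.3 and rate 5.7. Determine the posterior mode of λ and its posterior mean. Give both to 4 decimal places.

Mode = (α−1)/β = 34.3/5.7 = 6.0175.
Mean = α/β = 35.3/5.7 = 6.1930.
Mean > mode: the posterior has a right tail.

λ_MAP = 6.0175, E[λ|data] = 6.1930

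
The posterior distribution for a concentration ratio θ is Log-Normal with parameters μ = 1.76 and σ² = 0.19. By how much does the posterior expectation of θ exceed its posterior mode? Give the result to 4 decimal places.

1.5851

Mode = exp(μ − σ²) = exp(1.57) = 4.8066.
Mean = exp(μ + σ²/2) = exp(1.855) = 6.3917.
Difference = 6.3917 − 4.8066 = 1.5851.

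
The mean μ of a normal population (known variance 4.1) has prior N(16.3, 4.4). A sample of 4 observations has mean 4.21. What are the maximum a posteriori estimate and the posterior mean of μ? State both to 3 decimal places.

Posterior for μ is Normal. Precision-weighted mean: (1/4.4·16.3 + 4/4.1·4.21) / (1/4.4 + 4/4.1) = 6.494.
A Normal posterior is symmetric, so mode = mean.

maximum a posteriori estimate = 6.494, posterior mean = 6.494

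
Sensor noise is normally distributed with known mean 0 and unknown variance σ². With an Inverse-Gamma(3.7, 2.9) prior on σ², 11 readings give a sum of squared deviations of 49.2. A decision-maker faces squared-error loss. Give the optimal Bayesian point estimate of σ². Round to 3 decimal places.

3.354

Posterior: Inverse-Gamma(shape = 3.7+11/2 = 9.2, scale = 2.9+49.2/2 = 27.5).
Mode = β/(α+1) = 27.5/10.2 = 2.696.
Mean = β/(α−1) = 27.5/8.2 = 3.354.
Squared-error loss ⇒ the optimal estimator is the posterior mean.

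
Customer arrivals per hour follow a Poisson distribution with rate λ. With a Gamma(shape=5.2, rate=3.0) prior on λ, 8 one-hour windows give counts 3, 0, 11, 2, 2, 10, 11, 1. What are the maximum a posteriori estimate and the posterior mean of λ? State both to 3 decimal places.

MAP = 4.018; posterior mean = 4.109

Σ counts = 40. Posterior: Gamma(shape = 5.2+40 = 45.2, rate = 3.0+8 = 11.0).
Mode = (α−1)/β = 44.2/11.0 = 4.018.
Mean = α/β = 45.2/11.0 = 4.109.
Mean > mode: the posterior has a right tail.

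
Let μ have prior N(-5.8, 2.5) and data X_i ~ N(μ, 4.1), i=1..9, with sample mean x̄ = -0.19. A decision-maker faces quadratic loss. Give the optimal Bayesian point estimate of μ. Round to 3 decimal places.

Posterior for μ is Normal. Precision-weighted mean: (1/2.5·-5.8 + 9/4.1·-0.19) / (1/2.5 + 9/4.1) = -1.055.
A Normal posterior is symmetric, so mode = mean.
Quadratic loss ⇒ the optimal estimator is the posterior mean.

-1.055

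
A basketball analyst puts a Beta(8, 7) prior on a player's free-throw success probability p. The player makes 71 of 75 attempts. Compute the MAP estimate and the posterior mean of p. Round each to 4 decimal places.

Posterior: Beta(8+71, 7+4) = Beta(79, 11).
Mode = (79−1)/(79+11−2) = 78/88 = 0.8864.
Mean = 79/(79+11) = 79/90 = 0.8778.

MAP estimate = 0.8864, posterior mean = 0.8778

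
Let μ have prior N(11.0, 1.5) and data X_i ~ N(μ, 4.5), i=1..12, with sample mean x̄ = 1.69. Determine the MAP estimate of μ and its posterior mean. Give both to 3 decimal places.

Posterior for μ is Normal. Precision-weighted mean: (1/1.5·11.0 + 12/4.5·1.69) / (1/1.5 + 12/4.5) = 3.552.
A Normal posterior is symmetric, so mode = mean.

MAP estimate = 3.552, posterior mean = 3.552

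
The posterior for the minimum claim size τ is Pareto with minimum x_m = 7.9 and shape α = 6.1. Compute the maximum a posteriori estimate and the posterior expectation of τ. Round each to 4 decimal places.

maximum a posteriori estimate = 7.9000, posterior expectation = 9.4490

The Pareto density is strictly decreasing on [x_m, ∞), so the mode is x_m = 7.9000.
Mean = α·x_m/(α−1) = 6.1·7.9/5.1 = 9.4490.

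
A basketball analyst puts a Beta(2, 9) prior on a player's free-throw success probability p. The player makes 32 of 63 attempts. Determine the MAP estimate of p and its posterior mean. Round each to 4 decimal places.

MAP: 0.4583. Posterior mean: 0.4595.

Posterior: Beta(2+32, 9+31) = Beta(34, 40).
Mode = (34−1)/(34+40−2) = 33/72 = 0.4583.
Mean = 34/(34+40) = 34/74 = 0.4595.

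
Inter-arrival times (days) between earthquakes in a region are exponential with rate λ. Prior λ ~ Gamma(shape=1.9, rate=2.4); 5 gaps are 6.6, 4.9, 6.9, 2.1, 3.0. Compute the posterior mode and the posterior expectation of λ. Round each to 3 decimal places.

λ_MAP = 0.228, E[λ|data] = 0.266

Σ times = 23.5. Posterior: Gamma(shape = 1.9+5 = 6.9, rate = 2.4+23.5 = 25.9).
Mode = (α−1)/β = 5.9/25.9 = 0.228.
Mean = α/β = 6.9/25.9 = 0.266.
Right-skewed posterior ⇒ mode < mean.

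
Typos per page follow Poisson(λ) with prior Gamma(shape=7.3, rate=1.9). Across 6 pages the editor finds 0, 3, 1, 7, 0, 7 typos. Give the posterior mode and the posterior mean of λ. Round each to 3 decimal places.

MAP = 3.076; posterior mean = 3.203

Σ counts = 18. Posterior: Gamma(shape = 7.3+18 = 25.3, rate = 1.9+6 = 7.9).
Mode = (α−1)/β = 24.3/7.9 = 3.076.
Mean = α/β = 25.3/7.9 = 3.203.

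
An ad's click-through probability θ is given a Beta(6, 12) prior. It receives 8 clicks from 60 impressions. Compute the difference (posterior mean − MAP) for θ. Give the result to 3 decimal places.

Posterior: Beta(6+8, 12+52) = Beta(14, 64).
Mode = (14−1)/(14+64−2) = 13/76 = 0.171.
Mean = 14/(14+64) = 14/78 = 0.179.
Difference = 0.179 − 0.171 = 0.008.

0.008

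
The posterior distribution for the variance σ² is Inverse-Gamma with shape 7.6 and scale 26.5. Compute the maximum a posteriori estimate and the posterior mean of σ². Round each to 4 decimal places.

Mode = β/(α+1) = 26.5/8.6 = 3.0814.
Mean = β/(α−1) = 26.5/6.6 = 4.0152.

σ²_MAP = 3.0814, E[σ²|data] = 4.0152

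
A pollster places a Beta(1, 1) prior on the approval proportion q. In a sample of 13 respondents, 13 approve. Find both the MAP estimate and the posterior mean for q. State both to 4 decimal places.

Posterior: Beta(1+13, 1+0) = Beta(14, 1).
Since β = 1 ≤ 1 and α > 1, the Beta density is monotone increasing on [0,1]; the mode is at 1.
Mean = 14/(14+1) = 0.9333.

MAP = 1.0000; posterior mean = 0.9333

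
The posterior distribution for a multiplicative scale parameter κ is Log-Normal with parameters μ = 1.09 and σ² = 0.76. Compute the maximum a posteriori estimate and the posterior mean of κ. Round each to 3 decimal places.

MAP: 1.391. Posterior mean: 4.349.

Mode = exp(μ − σ²) = exp(0.33) = 1.391.
Mean = exp(μ + σ²/2) = exp(1.470) = 4.349.
Right-skewed posterior ⇒ mode < mean.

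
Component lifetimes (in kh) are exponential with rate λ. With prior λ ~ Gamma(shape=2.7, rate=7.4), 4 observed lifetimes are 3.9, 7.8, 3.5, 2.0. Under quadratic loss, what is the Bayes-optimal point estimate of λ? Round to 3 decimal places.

Σ times = 17.2. Posterior: Gamma(shape = 2.7+4 = 6.7, rate = 7.4+17.2 = 24.6).
Mode = (α−1)/β = 5.7/24.6 = 0.232.
Mean = α/β = 6.7/24.6 = 0.272.
Quadratic loss ⇒ the optimal estimator is the posterior mean.

0.272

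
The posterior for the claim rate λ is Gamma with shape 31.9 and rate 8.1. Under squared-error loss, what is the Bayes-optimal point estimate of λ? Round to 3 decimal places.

Mode = (α−1)/β = 30.9/8.1 = 3.815.
Mean = α/β = 31.9/8.1 = 3.938.
Squared-error loss ⇒ the optimal estimator is the posterior mean.

3.938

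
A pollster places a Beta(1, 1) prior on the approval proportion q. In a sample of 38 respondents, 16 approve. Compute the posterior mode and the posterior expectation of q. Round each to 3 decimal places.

q_MAP = 0.421, E[q|data] = 0.425

Posterior: Beta(1+16, 1+22) = Beta(17, 23).
Mode = (17−1)/(17+23−2) = 16/38 = 0.421.
With a flat prior the MAP equals the MLE, 16/38.
Mean = 17/(17+23) = 17/40 = 0.425.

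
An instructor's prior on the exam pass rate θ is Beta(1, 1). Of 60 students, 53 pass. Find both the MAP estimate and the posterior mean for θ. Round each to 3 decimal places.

MAP = 0.883; posterior mean = 0.871

Posterior: Beta(1+53, 1+7) = Beta(54, 8).
Mode = (54−1)/(54+8−2) = 53/60 = 0.883.
With a flat prior the MAP equals the MLE, 53/60.
Mean = 54/(54+8) = 54/62 = 0.871.
The mean is pulled below the mode by the posterior's left skew.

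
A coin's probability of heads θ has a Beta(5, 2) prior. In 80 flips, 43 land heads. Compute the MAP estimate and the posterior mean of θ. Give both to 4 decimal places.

θ_MAP = 0.5529, E[θ|data] = 0.5517

Posterior: Beta(5+43, 2+37) = Beta(48, 39).
Mode = (48−1)/(48+39−2) = 47/85 = 0.5529.
Mean = 48/(48+39) = 48/87 = 0.5517.
The mean is pulled below the mode by the posterior's left skew.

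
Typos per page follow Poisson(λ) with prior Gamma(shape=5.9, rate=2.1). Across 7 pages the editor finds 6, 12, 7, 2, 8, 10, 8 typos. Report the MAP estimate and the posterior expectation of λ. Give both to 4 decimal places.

MAP: 6.3626. Posterior mean: 6.4725.

Σ counts = 53. Posterior: Gamma(shape = 5.9+53 = 58.9, rate = 2.1+7 = 9.1).
Mode = (α−1)/β = 57.9/9.1 = 6.3626.
Mean = α/β = 58.9/9.1 = 6.4725.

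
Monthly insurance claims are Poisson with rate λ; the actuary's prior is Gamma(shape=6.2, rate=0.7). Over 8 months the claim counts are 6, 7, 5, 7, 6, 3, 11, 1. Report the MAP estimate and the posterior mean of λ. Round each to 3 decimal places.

λ_MAP = 5.885, E[λ|data] = 6.000

Σ counts = 46. Posterior: Gamma(shape = 6.2+46 = 52.2, rate = 0.7+8 = 8.7).
Mode = (α−1)/β = 51.2/8.7 = 5.885.
Mean = α/β = 52.2/8.7 = 6.000.
Mean > mode: the posterior has a right tail.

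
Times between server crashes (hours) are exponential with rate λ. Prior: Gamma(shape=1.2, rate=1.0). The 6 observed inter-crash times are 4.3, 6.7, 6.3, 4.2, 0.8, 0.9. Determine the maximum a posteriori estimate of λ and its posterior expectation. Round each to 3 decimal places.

Σ times = 23.2. Posterior: Gamma(shape = 1.2+6 = 7.2, rate = 1.0+23.2 = 24.2).
Mode = (α−1)/β = 6.2/24.2 = 0.256.
Mean = α/β = 7.2/24.2 = 0.298.

maximum a posteriori estimate = 0.256, posterior expectation = 0.298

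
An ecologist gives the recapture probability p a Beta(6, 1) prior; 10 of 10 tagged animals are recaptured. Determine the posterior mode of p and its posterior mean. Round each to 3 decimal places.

p_MAP = 1.000, E[p|data] = 0.941

Posterior: Beta(6+10, 1+0) = Beta(16, 1).
Since β = 1 ≤ 1 and α > 1, the Beta density is monotone increasing on [0,1]; the mode is at 1.
Mean = 16/(16+1) = 0.941.
Left-skewed posterior ⇒ mean < mode.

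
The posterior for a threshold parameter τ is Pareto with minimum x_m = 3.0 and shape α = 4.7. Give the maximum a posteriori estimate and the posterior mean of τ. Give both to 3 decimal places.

The Pareto density is strictly decreasing on [x_m, ∞), so the mode is x_m = 3.000.
Mean = α·x_m/(α−1) = 4.7·3.0/3.7 = 3.811.
Right-skewed posterior ⇒ mode < mean.

MAP: 3.000. Posterior mean: 3.811.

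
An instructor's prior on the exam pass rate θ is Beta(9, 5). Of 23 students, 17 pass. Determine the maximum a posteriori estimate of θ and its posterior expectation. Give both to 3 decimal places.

MAP = 0.714; posterior mean = 0.703

Posterior: Beta(9+17, 5+6) = Beta(26, 11).
Mode = (26−1)/(26+11−2) = 25/35 = 0.714.
Mean = 26/(26+11) = 26/37 = 0.703.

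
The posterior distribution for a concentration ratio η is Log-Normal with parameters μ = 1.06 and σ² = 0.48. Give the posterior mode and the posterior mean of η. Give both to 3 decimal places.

posterior mode = 1.786, posterior mean = 3.669

Mode = exp(μ − σ²) = exp(0.58) = 1.786.
Mean = exp(μ + σ²/2) = exp(1.300) = 3.669.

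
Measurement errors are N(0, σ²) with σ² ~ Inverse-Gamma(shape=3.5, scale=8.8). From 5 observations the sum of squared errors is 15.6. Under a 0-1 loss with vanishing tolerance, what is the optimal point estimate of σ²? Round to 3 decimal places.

Posterior: Inverse-Gamma(shape = 3.5+5/2 = 6.0, scale = 8.8+15.6/2 = 16.6).
Mode = β/(α+1) = 16.6/7.0 = 2.371.
Mean = β/(α−1) = 16.6/5.0 = 3.320.
This is the posterior mode — the MAP estimate.

2.371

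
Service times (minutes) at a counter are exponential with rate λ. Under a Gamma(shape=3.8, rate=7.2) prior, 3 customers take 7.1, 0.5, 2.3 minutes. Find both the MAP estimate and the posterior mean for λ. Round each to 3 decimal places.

MAP: 0.339. Posterior mean: 0.398.

Σ times = 9.9. Posterior: Gamma(shape = 3.8+3 = 6.8, rate = 7.2+9.9 = 17.1).
Mode = (α−1)/β = 5.8/17.1 = 0.339.
Mean = α/β = 6.8/17.1 = 0.398.
The posterior is right-skewed, so the mean exceeds the mode.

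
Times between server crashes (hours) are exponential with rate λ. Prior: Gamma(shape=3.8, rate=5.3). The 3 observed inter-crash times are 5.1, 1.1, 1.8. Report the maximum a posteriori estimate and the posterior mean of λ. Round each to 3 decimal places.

MAP = 0.436, posterior mean = 0.511

Σ times = 8.0. Posterior: Gamma(shape = 3.8+3 = 6.8, rate = 5.3+8.0 = 13.3).
Mode = (α−1)/β = 5.8/13.3 = 0.436.
Mean = α/β = 6.8/13.3 = 0.511.
The mean is pulled above the mode by the posterior's right skew.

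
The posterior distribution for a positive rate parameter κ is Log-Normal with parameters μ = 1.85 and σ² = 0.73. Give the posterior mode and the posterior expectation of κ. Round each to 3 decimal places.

Mode = exp(μ − σ²) = exp(1.12) = 3.065.
Mean = exp(μ + σ²/2) = exp(2.215) = 9.161.

MAP: 3.065. Posterior mean: 9.161.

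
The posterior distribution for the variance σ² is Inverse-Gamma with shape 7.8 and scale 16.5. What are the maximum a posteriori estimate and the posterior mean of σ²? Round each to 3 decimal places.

MAP = 1.875, posterior mean = 2.426

Mode = β/(α+1) = 16.5/8.8 = 1.875.
Mean = β/(α−1) = 16.5/6.8 = 2.426.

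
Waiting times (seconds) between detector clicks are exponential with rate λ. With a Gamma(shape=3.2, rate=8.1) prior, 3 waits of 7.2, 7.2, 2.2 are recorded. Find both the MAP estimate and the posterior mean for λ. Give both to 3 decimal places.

Σ times = 16.6. Posterior: Gamma(shape = 3.2+3 = 6.2, rate = 8.1+16.6 = 24.7).
Mode = (α−1)/β = 5.2/24.7 = 0.211.
Mean = α/β = 6.2/24.7 = 0.251.
The mean is pulled above the mode by the posterior's right skew.

λ_MAP = 0.211, E[λ|data] = 0.251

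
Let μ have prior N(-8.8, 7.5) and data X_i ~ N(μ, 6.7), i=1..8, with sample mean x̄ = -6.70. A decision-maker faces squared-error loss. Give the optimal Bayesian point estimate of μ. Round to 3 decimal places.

Posterior for μ is Normal. Precision-weighted mean: (1/7.5·-8.8 + 8/6.7·-6.70) / (1/7.5 + 8/6.7) = -6.911.
A Normal posterior is symmetric, so mode = mean.
Squared-error loss ⇒ the optimal estimator is the posterior mean.

-6.911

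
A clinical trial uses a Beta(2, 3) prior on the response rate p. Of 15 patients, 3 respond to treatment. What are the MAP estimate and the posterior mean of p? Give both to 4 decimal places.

p_MAP = 0.2222, E[p|data] = 0.2500

Posterior: Beta(2+3, 3+12) = Beta(5, 15).
Mode = (5−1)/(5+15−2) = 4/18 = 0.2222.
Mean = 5/(5+15) = 5/20 = 0.2500.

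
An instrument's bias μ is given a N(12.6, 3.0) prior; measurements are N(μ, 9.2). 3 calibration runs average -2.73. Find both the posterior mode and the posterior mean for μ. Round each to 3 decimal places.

Posterior for μ is Normal. Precision-weighted mean: (1/3.0·12.6 + 3/9.2·-2.73) / (1/3.0 + 3/9.2) = 5.019.
A Normal posterior is symmetric, so mode = mean.

MAP: 5.019. Posterior mean: 5.019.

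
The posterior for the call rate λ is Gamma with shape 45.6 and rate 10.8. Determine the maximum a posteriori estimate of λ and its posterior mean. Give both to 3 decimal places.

Mode = (α−1)/β = 44.6/10.8 = 4.130.
Mean = α/β = 45.6/10.8 = 4.222.

λ_MAP = 4.130, E[λ|data] = 4.222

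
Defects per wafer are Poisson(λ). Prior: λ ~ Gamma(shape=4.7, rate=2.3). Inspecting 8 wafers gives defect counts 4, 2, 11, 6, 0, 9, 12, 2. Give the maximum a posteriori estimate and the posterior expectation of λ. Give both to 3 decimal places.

Σ counts = 46. Posterior: Gamma(shape = 4.7+46 = 50.7, rate = 2.3+8 = 10.3).
Mode = (α−1)/β = 49.7/10.3 = 4.825.
Mean = α/β = 50.7/10.3 = 4.922.
Mean > mode: the posterior has a right tail.

MAP: 4.825. Posterior mean: 4.922.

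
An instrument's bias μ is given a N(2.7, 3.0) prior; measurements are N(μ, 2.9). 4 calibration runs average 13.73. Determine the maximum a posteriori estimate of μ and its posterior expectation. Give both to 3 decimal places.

MAP: 11.583. Posterior mean: 11.583.

Posterior for μ is Normal. Precision-weighted mean: (1/3.0·2.7 + 4/2.9·13.73) / (1/3.0 + 4/2.9) = 11.583.
A Normal posterior is symmetric, so mode = mean.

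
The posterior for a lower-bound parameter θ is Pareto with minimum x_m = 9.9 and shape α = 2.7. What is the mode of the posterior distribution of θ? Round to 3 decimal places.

9.900

The Pareto density is strictly decreasing on [x_m, ∞), so the mode is x_m = 9.900.
Mean = α·x_m/(α−1) = 2.7·9.9/1.7 = 15.724.
This is the posterior mode — the MAP estimate.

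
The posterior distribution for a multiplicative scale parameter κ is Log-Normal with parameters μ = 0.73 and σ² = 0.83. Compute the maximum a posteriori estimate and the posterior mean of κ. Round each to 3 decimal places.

MAP = 0.905, posterior mean = 3.142

Mode = exp(μ − σ²) = exp(-0.10) = 0.905.
Mean = exp(μ + σ²/2) = exp(1.145) = 3.142.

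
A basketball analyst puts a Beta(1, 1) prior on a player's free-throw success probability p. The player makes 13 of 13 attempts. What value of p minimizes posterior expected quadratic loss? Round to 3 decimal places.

0.933

Posterior: Beta(1+13, 1+0) = Beta(14, 1).
Since β = 1 ≤ 1 and α > 1, the Beta density is monotone increasing on [0,1]; the mode is at 1.
Mean = 14/(14+1) = 0.933.
Quadratic loss ⇒ the optimal estimator is the posterior mean.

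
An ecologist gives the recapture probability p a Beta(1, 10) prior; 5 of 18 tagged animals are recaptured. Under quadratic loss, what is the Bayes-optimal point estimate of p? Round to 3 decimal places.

0.207

Posterior: Beta(1+5, 10+13) = Beta(6, 23).
Mode = (6−1)/(6+23−2) = 5/27 = 0.185.
Mean = 6/(6+23) = 6/29 = 0.207.
Quadratic loss ⇒ the optimal estimator is the posterior mean.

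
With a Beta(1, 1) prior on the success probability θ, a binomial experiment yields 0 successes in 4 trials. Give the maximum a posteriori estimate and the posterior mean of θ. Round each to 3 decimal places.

Posterior: Beta(1+0, 1+4) = Beta(1, 5).
Since α = 1 ≤ 1 and β > 1, the Beta density is monotone decreasing on [0,1]; the mode is at 0.
Mean = 1/(1+5) = 0.167.
Right-skewed posterior ⇒ mode < mean.

MAP = 0.000, posterior mean = 0.167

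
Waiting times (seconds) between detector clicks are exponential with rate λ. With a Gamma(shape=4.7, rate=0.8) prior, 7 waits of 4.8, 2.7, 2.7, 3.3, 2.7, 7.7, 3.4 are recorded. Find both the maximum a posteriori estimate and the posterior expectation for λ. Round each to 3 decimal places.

Σ times = 27.3. Posterior: Gamma(shape = 4.7+7 = 11.7, rate = 0.8+27.3 = 28.1).
Mode = (α−1)/β = 10.7/28.1 = 0.381.
Mean = α/β = 11.7/28.1 = 0.416.

MAP = 0.381; posterior mean = 0.416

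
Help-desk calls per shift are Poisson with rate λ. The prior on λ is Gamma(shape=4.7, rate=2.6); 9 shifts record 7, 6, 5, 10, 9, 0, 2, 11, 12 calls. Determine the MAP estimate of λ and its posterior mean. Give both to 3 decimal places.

Σ counts = 62. Posterior: Gamma(shape = 4.7+62 = 66.7, rate = 2.6+9 = 11.6).
Mode = (α−1)/β = 65.7/11.6 = 5.664.
Mean = α/β = 66.7/11.6 = 5.750.

MAP = 5.664; posterior mean = 5.750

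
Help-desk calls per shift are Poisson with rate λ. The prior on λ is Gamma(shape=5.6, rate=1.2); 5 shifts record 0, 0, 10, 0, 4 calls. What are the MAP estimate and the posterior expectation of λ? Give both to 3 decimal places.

Σ counts = 14. Posterior: Gamma(shape = 5.6+14 = 19.6, rate = 1.2+5 = 6.2).
Mode = (α−1)/β = 18.6/6.2 = 3.000.
Mean = α/β = 19.6/6.2 = 3.161.

MAP = 3.000; posterior mean = 3.161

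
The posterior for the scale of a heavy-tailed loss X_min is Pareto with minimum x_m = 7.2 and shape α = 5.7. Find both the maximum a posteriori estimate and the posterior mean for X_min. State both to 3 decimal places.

X_min_MAP = 7.200, E[X_min|data] = 8.732

The Pareto density is strictly decreasing on [x_m, ∞), so the mode is x_m = 7.200.
Mean = α·x_m/(α−1) = 5.7·7.2/4.7 = 8.732.
The posterior is right-skewed, so the mean exceeds the mode.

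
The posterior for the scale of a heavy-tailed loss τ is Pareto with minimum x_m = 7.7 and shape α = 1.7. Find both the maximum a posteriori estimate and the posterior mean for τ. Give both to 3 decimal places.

MAP = 7.700; posterior mean = 18.700

The Pareto density is strictly decreasing on [x_m, ∞), so the mode is x_m = 7.700.
Mean = α·x_m/(α−1) = 1.7·7.7/0.7 = 18.700.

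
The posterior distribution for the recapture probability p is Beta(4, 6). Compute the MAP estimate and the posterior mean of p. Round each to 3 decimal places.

Mode = (4−1)/(4+6−2) = 3/8 = 0.375.
Mean = 4/(4+6) = 4/10 = 0.400.

p_MAP = 0.375, E[p|data] = 0.400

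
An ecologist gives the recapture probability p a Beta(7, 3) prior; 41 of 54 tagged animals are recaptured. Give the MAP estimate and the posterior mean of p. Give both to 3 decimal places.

Posterior: Beta(7+41, 3+13) = Beta(48, 16).
Mode = (48−1)/(48+16−2) = 47/62 = 0.758.
Mean = 48/(48+16) = 48/64 = 0.750.

MAP = 0.758, posterior mean = 0.750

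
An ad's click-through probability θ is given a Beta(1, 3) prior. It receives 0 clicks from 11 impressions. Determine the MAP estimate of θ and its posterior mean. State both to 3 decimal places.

Posterior: Beta(1+0, 3+11) = Beta(1, 14).
Since α = 1 ≤ 1 and β > 1, the Beta density is monotone decreasing on [0,1]; the mode is at 0.
Mean = 1/(1+14) = 0.067.
The posterior is right-skewed, so the mean exceeds the mode.

MAP = 0.000; posterior mean = 0.067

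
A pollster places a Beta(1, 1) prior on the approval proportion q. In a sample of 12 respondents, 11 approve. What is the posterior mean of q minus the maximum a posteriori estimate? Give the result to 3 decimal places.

-0.060

Posterior: Beta(1+11, 1+1) = Beta(12, 2).
Mode = (12−1)/(12+2−2) = 11/12 = 0.917.
With a flat prior the MAP equals the MLE, 11/12.
Mean = 12/(12+2) = 12/14 = 0.857.
Difference = 0.857 − 0.917 = -0.060.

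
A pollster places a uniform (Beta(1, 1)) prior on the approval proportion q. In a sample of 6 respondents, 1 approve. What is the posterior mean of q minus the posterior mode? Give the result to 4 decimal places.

Posterior: Beta(1+1, 1+5) = Beta(2, 6).
Mode = (2−1)/(2+6−2) = 1/6 = 0.1667.
Mean = 2/(2+6) = 2/8 = 0.2500.
Difference = 0.2500 − 0.1667 = 0.0833.

0.0833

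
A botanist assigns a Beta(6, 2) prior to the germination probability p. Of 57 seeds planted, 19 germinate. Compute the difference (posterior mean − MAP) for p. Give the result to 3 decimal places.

Posterior: Beta(6+19, 2+38) = Beta(25, 40).
Mode = (25−1)/(25+40−2) = 24/63 = 0.381.
Mean = 25/(25+40) = 25/65 = 0.385.
Difference = 0.385 − 0.381 = 0.004.
Mean > mode: the posterior has a right tail.

0.004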